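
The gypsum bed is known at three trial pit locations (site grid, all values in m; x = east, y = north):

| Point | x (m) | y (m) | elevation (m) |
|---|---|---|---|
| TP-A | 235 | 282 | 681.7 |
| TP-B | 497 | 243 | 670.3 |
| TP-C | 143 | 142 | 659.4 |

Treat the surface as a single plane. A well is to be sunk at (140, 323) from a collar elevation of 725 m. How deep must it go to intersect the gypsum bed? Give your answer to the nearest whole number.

Two edge vectors: TP-A→TP-B = (262, -39, -11.4), TP-A→TP-C = (-92, -140, -22.3).
Normal n = (TP-A→TP-B) × (TP-A→TP-C) = (-726.3, 6891.4, -40268).
So ∂z/∂x = −n_x/n_z = −0.01804 and ∂z/∂y = −n_y/n_z = 0.17114.
Intercept c from TP-A: 681.7 + 4.24 − 48.26 = 637.68.
At (140, 323): z_contact = −2.5 + 55.3 + 637.68 = 690.4 m.
Depth below ground = 725 − 690.4 = 35 m.

35 m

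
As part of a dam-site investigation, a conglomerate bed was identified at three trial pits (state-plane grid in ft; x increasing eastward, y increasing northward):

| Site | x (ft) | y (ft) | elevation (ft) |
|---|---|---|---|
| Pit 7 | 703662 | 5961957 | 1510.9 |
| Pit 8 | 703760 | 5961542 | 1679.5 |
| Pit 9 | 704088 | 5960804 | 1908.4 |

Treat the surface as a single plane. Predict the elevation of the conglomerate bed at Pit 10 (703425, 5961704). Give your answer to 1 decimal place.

1750.6 ft

Let the plane be z = a·x + b·y + c.
Pit 8−Pit 7: 98a − 415b = 168.6;  Pit 9−Pit 7: 426a − 1153b = 397.5.
Solving gives a = −0.461365916, b = −0.515214120.
Then c = 1510.9 − a·703662 − b·5961957 = 3397840.99.
At (703425, 5961704): z = −324536.3 − 3071554.1 + 3397840.99 = 1750.6 ft.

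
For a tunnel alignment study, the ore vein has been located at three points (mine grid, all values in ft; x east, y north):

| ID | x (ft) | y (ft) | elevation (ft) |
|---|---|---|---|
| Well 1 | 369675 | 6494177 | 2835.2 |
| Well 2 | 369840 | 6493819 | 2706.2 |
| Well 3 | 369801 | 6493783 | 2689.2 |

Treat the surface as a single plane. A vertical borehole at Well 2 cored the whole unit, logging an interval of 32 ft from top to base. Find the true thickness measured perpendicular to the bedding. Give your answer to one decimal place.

Let the plane be z = a·x + b·y + c.
Well 2−Well 1: 165a − 358b = −129;  Well 3−Well 1: 126a − 394b = −146.
Solving gives a = 0.07246, b = 0.39373.
|∇z| = √(a²+b²) = 0.40034, so dip δ = arctan(0.40034) = 21.82°.
True thickness = vertical thickness × cos δ = 32 × cos 21.82° = 29.7 ft.

29.7 ft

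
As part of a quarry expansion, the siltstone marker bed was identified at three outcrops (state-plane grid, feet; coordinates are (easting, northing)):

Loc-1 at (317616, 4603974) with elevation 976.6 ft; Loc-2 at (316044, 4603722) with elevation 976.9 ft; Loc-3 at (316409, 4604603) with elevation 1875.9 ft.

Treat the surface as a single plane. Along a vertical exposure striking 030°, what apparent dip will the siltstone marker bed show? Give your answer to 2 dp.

40.66°

Two edge vectors: Loc-1→Loc-2 = (-1572, -252, 0.3), Loc-1→Loc-3 = (-1207, 629, 899.3).
Normal n = (Loc-1→Loc-2) × (Loc-1→Loc-3) = (-226812.3, 1413337.5, -1292952).
So ∂z/∂E = −n_x/n_z = −0.17542 and ∂z/∂N = −n_y/n_z = 1.09311.
Unit vector along 030° is (sin 30°, cos 30°) = (0.5000, 0.8660).
Slope in that direction = a·(0.5000) + b·(0.8660) = 0.85895.
Apparent dip = arctan|0.85895| = 40.66° (true dip is 47.9°, so apparent ≤ true as expected).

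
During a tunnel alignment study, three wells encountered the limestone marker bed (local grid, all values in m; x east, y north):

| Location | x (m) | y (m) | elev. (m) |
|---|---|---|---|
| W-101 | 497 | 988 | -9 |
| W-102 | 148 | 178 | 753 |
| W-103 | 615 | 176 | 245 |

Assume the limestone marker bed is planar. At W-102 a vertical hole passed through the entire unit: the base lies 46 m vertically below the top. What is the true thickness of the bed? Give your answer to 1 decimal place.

29.6 m

Let the plane be z = a·x + b·y + c.
W-102−W-101: −349a − 810b = 762;  W-103−W-101: 118a − 812b = 254.
Solving gives a = −1.08981, b = −0.47118.
|∇z| = √(a²+b²) = 1.18731, so dip δ = arctan(1.18731) = 49.89°.
True thickness = vertical thickness × cos δ = 46 × cos 49.89° = 29.6 m.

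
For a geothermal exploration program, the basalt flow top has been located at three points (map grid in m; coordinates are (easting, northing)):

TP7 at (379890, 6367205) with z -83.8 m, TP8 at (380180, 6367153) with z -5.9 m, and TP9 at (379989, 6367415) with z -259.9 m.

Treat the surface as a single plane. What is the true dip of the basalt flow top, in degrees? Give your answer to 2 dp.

Let the plane be z = a·E + b·N + c.
TP8−TP7: 290a − 52b = 77.9;  TP9−TP7: 99a + 210b = −176.1.
Solving gives a = 0.10904, b = −0.88998.
Gradient magnitude |∇z| = √(a² + b²) = √(0.01189 + 0.79206) = 0.89663.
True dip = arctan(0.89663) = 41.88°, dipping toward N (azimuth ≈ 353°).

41.88°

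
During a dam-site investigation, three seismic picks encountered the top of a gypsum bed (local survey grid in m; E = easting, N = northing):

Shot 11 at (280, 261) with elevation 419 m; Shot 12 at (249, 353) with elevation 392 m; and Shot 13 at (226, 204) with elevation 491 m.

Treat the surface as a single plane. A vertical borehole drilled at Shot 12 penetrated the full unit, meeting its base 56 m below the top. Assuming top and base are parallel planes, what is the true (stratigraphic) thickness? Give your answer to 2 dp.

40.95 m

Let the plane be z = a·E + b·N + c.
Shot 12−Shot 11: −31a + 92b = −27;  Shot 13−Shot 11: −54a − 57b = 72.
Solving gives a = −0.75501, b = −0.54788.
|∇z| = √(a²+b²) = 0.93286, so dip δ = arctan(0.93286) = 43.01°.
True thickness = vertical thickness × cos δ = 56 × cos 43.01° = 40.95 m.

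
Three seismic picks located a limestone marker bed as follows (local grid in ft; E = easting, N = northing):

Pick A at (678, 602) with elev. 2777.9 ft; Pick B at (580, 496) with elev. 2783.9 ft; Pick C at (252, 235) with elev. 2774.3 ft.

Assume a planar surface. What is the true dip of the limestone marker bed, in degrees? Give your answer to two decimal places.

22.94°

Two edge vectors: Pick A→Pick B = (-98, -106, 6), Pick A→Pick C = (-426, -367, -3.6).
Normal n = (Pick A→Pick B) × (Pick A→Pick C) = (2583.6, -2908.8, -9190).
So ∂z/∂E = −n_x/n_z = 0.28113 and ∂z/∂N = −n_y/n_z = −0.31652.
Gradient magnitude |∇z| = √(a² + b²) = √(0.07904 + 0.10018) = 0.42334.
True dip = arctan(0.42334) = 22.94°, dipping toward NW (azimuth ≈ 318°).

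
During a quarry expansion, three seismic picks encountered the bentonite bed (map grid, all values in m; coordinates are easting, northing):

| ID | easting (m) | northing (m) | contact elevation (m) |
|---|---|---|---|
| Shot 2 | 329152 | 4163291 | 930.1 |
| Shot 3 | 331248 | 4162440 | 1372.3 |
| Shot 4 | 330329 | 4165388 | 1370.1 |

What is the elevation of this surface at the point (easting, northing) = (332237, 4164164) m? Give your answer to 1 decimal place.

1739.2 m

Let the plane be z = a·easting + b·northing + c.
Shot 3−Shot 2: 2096a − 851b = 442.2;  Shot 4−Shot 2: 1177a + 2097b = 440.
Solving gives a = 0.241198465, b = 0.074444162.
Then c = 930.1 − a·329152 − b·4163291 = −388393.57.
At (332237, 4164164): z = 80135.1 + 309997.7 − 388393.57 = 1739.2 m.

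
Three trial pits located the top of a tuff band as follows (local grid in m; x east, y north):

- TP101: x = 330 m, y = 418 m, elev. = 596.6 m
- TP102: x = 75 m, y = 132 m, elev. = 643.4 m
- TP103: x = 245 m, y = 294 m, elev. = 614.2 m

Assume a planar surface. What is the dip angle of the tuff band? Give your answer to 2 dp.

7.20°

Two edge vectors: TP101→TP102 = (-255, -286, 46.8), TP101→TP103 = (-85, -124, 17.6).
Normal n = (TP101→TP102) × (TP101→TP103) = (769.6, 510, 7310).
So ∂z/∂x = −n_x/n_z = −0.10528 and ∂z/∂y = −n_y/n_z = −0.06977.
Gradient magnitude |∇z| = √(a² + b²) = √(0.01108 + 0.00487) = 0.12630.
True dip = arctan(0.12630) = 7.20°, dipping toward ENE (azimuth ≈ 056°).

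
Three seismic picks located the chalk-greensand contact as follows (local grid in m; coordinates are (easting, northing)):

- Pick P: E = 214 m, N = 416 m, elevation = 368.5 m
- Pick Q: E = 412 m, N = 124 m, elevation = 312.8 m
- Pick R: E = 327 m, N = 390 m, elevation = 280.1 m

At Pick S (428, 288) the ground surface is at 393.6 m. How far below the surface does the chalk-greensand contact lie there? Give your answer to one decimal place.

160.8 m

Two edge vectors: Pick P→Pick Q = (198, -292, -55.7), Pick P→Pick R = (113, -26, -88.4).
Normal n = (Pick P→Pick Q) × (Pick P→Pick R) = (24364.6, 11209.1, 27848).
So ∂z/∂E = −n_x/n_z = −0.87491 and ∂z/∂N = −n_y/n_z = −0.40251.
Intercept c from Pick P: 368.5 + 187.23 + 167.44 = 723.18.
At (428, 288): z_contact = −374.46 − 115.92 + 723.18 = 232.79 m.
Depth below ground = 393.6 − 232.79 = 160.8 m.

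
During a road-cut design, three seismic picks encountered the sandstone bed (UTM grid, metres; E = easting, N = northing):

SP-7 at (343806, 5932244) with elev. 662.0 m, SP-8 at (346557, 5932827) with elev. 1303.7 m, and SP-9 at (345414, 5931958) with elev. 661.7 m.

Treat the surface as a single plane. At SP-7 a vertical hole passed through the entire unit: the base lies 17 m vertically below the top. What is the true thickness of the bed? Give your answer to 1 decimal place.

14.5 m

Let the plane be z = a·E + b·N + c.
SP-8−SP-7: 2751a + 583b = 641.7;  SP-9−SP-7: 1608a − 286b = −0.3.
Solving gives a = 0.10634, b = 0.59891.
|∇z| = √(a²+b²) = 0.60828, so dip δ = arctan(0.60828) = 31.31°.
True thickness = vertical thickness × cos δ = 17 × cos 31.31° = 14.5 m.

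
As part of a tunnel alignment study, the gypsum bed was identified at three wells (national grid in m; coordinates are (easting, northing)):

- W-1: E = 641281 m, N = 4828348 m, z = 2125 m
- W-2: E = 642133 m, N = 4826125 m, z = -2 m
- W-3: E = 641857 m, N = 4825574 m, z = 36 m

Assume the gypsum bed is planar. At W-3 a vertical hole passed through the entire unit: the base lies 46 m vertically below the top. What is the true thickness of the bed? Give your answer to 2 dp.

28.48 m

Two edge vectors: W-1→W-2 = (852, -2223, -2127), W-1→W-3 = (576, -2774, -2089).
Normal n = (W-1→W-2) × (W-1→W-3) = (-1256451, 554676, -1083000).
So ∂z/∂E = −n_x/n_z = −1.16016 and ∂z/∂N = −n_y/n_z = 0.51217.
|∇z| = √(a²+b²) = 1.26818, so dip δ = arctan(1.26818) = 51.74°.
True thickness = vertical thickness × cos δ = 46 × cos 51.74° = 28.48 m.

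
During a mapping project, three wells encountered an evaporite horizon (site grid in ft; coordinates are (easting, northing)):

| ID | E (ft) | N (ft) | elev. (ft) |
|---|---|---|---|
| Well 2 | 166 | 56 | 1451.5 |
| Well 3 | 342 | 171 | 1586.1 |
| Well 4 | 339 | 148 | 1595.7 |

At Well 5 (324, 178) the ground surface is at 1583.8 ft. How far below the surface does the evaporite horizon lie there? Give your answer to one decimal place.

Let the plane be z = a·E + b·N + c.
Well 3−Well 2: 176a + 115b = 134.6;  Well 4−Well 2: 173a + 92b = 144.2.
Solving gives a = 1.13416, b = −0.56533.
Then c = 1451.5 − a·166 − b·56 = 1294.89.
At (324, 178): z_contact = 367.47 − 100.63 + 1294.89 = 1561.73 ft.
Depth below ground = 1583.8 − 1561.73 = 22.1 ft.

22.1 ft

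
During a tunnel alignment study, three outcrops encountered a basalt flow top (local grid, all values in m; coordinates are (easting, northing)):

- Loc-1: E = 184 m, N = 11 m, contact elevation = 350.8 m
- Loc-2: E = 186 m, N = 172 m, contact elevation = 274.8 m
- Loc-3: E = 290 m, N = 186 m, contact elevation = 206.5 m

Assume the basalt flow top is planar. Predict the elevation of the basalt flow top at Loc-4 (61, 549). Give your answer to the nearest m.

174 m

Two edge vectors: Loc-1→Loc-2 = (2, 161, -76), Loc-1→Loc-3 = (106, 175, -144.3).
Normal n = (Loc-1→Loc-2) × (Loc-1→Loc-3) = (-9932.3, -7767.4, -16716).
So ∂z/∂E = −n_x/n_z = −0.59418 and ∂z/∂N = −n_y/n_z = −0.46467.
Intercept c from Loc-1: 350.8 + 109.33 + 5.11 = 465.24.
At (61, 549): z = −36.2 − 255.1 + 465.24 = 173.9 m.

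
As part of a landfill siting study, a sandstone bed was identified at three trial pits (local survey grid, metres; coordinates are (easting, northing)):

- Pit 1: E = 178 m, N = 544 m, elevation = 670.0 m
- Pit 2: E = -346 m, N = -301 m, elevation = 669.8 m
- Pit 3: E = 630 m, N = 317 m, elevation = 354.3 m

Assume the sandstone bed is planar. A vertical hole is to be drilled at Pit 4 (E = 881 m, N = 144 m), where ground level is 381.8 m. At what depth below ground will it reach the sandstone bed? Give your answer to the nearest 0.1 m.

Two edge vectors: Pit 1→Pit 2 = (-524, -845, -0.2), Pit 1→Pit 3 = (452, -227, -315.7).
Normal n = (Pit 1→Pit 2) × (Pit 1→Pit 3) = (266721.1, -165517.2, 500888).
So ∂z/∂E = −n_x/n_z = −0.53250 and ∂z/∂N = −n_y/n_z = 0.33045.
Intercept c from Pit 1: 670 + 94.78 − 179.76 = 585.02.
At (881, 144): z_contact = −469.13 + 47.58 + 585.02 = 163.48 m.
Depth below ground = 381.8 − 163.48 = 218.3 m.

218.3 m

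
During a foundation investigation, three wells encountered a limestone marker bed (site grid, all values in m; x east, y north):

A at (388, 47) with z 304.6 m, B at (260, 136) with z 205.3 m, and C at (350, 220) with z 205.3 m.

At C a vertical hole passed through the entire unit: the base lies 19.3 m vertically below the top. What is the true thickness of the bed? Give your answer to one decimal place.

16.2 m

Two edge vectors: A→B = (-128, 89, -99.3), A→C = (-38, 173, -99.3).
Normal n = (A→B) × (A→C) = (8341.2, -8937, -18762).
So ∂z/∂x = −n_x/n_z = 0.44458 and ∂z/∂y = −n_y/n_z = −0.47634.
|∇z| = √(a²+b²) = 0.65157, so dip δ = arctan(0.65157) = 33.09°.
True thickness = vertical thickness × cos δ = 19.3 × cos 33.09° = 16.2 m.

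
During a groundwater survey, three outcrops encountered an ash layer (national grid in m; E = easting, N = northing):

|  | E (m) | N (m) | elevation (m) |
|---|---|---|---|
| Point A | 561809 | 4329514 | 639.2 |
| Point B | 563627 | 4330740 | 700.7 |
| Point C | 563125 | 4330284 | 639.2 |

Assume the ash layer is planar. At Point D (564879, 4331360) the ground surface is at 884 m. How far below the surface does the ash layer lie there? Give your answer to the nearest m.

226 m

Two edge vectors: Point A→Point B = (1818, 1226, 61.5), Point A→Point C = (1316, 770, 0).
Normal n = (Point A→Point B) × (Point A→Point C) = (-47355, 80934, -213556).
So ∂z/∂E = −n_x/n_z = −0.22174512 and ∂z/∂N = −n_y/n_z = 0.37898256.
Intercept c from Point A: 639.2 + 124578.40 − 1640810.31 = −1515592.71.
At (564879, 4331360): z_contact = −125259.2 + 1641509.9 − 1515592.71 = 658.0 m.
Depth below ground = 884 − 658.0 = 226 m.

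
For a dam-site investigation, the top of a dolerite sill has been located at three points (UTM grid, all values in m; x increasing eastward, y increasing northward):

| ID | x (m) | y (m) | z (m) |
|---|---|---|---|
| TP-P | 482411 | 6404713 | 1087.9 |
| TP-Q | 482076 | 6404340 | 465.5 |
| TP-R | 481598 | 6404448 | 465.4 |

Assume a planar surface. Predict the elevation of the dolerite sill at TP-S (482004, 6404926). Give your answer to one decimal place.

1255.7 m

Two edge vectors: TP-P→TP-Q = (-335, -373, -622.4), TP-P→TP-R = (-813, -265, -622.5).
Normal n = (TP-P→TP-Q) × (TP-P→TP-R) = (67256.5, 297473.7, -214474).
So ∂z/∂x = −n_x/n_z = 0.313588127 and ∂z/∂y = −n_y/n_z = 1.386991896.
Intercept c from TP-P: 1087.9 − 151278.36 − 8883285.03 = −9033475.49.
At (482004, 6404926): z = 151150.7 + 8883580.5 − 9033475.49 = 1255.7 m.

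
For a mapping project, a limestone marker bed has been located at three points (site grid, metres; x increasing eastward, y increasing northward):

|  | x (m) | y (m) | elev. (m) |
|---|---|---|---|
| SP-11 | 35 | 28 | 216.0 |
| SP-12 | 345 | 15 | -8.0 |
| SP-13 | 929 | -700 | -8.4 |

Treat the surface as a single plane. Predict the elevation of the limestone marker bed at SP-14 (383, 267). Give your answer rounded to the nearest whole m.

-190 m

Two edge vectors: SP-11→SP-12 = (310, -13, -224), SP-11→SP-13 = (894, -728, -224.4).
Normal n = (SP-11→SP-12) × (SP-11→SP-13) = (-160154.8, -130692, -214058).
So ∂z/∂x = −n_x/n_z = −0.74818 and ∂z/∂y = −n_y/n_z = −0.61054.
Intercept c from SP-11: 216 + 26.19 + 17.10 = 259.28.
At (383, 267): z = −286.6 − 163.0 + 259.28 = -190.3 m.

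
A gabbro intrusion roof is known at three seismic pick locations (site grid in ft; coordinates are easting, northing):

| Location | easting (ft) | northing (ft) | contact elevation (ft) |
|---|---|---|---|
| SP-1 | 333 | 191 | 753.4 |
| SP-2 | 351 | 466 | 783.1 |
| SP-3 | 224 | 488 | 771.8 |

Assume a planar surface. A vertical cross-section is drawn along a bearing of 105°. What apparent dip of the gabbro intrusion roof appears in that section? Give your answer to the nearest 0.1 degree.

4.4°

Let the plane be z = a·easting + b·northing + c.
SP-2−SP-1: 18a + 275b = 29.7;  SP-3−SP-1: −109a + 297b = 18.4.
Solving gives a = 0.10648, b = 0.10103.
Unit vector along 105° is (sin 105°, cos 105°) = (0.9659, -0.2588).
Slope in that direction = a·(0.9659) + b·(-0.2588) = 0.07670.
Apparent dip = arctan|0.07670| = 4.4° (true dip is 8.4°, so apparent ≤ true as expected).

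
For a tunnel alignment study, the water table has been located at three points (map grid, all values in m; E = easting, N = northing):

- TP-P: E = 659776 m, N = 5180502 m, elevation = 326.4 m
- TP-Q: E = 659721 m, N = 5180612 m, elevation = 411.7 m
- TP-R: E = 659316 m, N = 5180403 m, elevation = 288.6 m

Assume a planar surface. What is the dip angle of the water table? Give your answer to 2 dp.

36.54°

Let the plane be z = a·E + b·N + c.
TP-Q−TP-P: −55a + 110b = 85.3;  TP-R−TP-P: −460a − 99b = −37.8.
Solving gives a = −0.07649, b = 0.73721.
Gradient magnitude |∇z| = √(a² + b²) = √(0.00585 + 0.54348) = 0.74117.
True dip = arctan(0.74117) = 36.54°, dipping toward S (azimuth ≈ 174°).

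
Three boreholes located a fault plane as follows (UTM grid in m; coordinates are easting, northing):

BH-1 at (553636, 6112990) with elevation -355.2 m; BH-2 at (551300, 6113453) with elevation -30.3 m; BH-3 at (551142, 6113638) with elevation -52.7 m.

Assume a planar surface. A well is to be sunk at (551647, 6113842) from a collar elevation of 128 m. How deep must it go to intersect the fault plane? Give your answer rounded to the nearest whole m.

Let the plane be z = a·easting + b·northing + c.
BH-2−BH-1: −2336a + 463b = 324.9;  BH-3−BH-1: −2494a + 648b = 302.5.
Solving gives a = −0.19631343, b = −0.28874336.
Then c = -355.2 − a·553636 − b·6112990 = 1873416.28.
At (551647, 6113842): z_contact = −108295.7 − 1765331.3 + 1873416.28 = -210.7 m.
Depth below ground = 128 − (-210.7) = 339 m.

339 m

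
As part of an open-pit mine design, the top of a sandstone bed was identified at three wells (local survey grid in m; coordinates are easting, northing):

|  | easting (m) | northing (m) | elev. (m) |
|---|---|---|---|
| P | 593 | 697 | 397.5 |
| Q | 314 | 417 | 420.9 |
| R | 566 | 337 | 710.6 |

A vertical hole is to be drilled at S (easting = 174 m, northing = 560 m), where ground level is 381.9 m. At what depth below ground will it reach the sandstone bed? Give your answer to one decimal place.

214.0 m

Two edge vectors: P→Q = (-279, -280, 23.4), P→R = (-27, -360, 313.1).
Normal n = (P→Q) × (P→R) = (-79244, 86723.1, 92880).
So ∂z/∂easting = −n_x/n_z = 0.85319 and ∂z/∂northing = −n_y/n_z = −0.93371.
Intercept c from P: 397.5 − 505.94 + 650.80 = 542.36.
At (174, 560): z_contact = 148.45 − 522.88 + 542.36 = 167.93 m.
Depth below ground = 381.9 − 167.93 = 214.0 m.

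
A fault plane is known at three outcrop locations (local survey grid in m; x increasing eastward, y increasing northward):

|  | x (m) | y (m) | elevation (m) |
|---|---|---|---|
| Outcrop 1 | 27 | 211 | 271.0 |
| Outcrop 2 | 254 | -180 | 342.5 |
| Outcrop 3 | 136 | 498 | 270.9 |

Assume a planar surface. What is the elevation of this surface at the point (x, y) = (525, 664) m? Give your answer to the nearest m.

Two edge vectors: Outcrop 1→Outcrop 2 = (227, -391, 71.5), Outcrop 1→Outcrop 3 = (109, 287, -0.1).
Normal n = (Outcrop 1→Outcrop 2) × (Outcrop 1→Outcrop 3) = (-20481.4, 7816.2, 107768).
So ∂z/∂x = −n_x/n_z = 0.19005 and ∂z/∂y = −n_y/n_z = −0.07253.
Intercept c from Outcrop 1: 271 − 5.13 + 15.30 = 281.17.
At (525, 664): z = 99.8 − 48.2 + 281.17 = 332.8 m.

333 m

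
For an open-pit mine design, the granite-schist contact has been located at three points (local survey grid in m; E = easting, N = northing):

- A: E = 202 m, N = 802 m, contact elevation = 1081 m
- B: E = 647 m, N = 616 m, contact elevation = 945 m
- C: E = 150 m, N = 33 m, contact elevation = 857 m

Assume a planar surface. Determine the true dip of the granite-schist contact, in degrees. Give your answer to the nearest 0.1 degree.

19.4°

Two edge vectors: A→B = (445, -186, -136), A→C = (-52, -769, -224).
Normal n = (A→B) × (A→C) = (-62920, 106752, -351877).
So ∂z/∂E = −n_x/n_z = −0.17881 and ∂z/∂N = −n_y/n_z = 0.30338.
Gradient magnitude |∇z| = √(a² + b²) = √(0.03197 + 0.09204) = 0.35215.
True dip = arctan(0.35215) = 19.4°, dipping toward SSE (azimuth ≈ 149°).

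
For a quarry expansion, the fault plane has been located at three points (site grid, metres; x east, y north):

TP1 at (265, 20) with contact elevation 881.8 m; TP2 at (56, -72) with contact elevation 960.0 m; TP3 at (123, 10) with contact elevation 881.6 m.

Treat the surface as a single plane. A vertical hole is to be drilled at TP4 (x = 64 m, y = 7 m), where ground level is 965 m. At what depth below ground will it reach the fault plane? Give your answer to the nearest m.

85 m

Two edge vectors: TP1→TP2 = (-209, -92, 78.2), TP1→TP3 = (-142, -10, -0.2).
Normal n = (TP1→TP2) × (TP1→TP3) = (800.4, -11146.2, -10974).
So ∂z/∂x = −n_x/n_z = 0.07294 and ∂z/∂y = −n_y/n_z = −1.01569.
Intercept c from TP1: 881.8 − 19.33 + 20.31 = 882.79.
At (64, 7): z_contact = 4.7 − 7.1 + 882.79 = 880.3 m.
Depth below ground = 965 − 880.3 = 85 m.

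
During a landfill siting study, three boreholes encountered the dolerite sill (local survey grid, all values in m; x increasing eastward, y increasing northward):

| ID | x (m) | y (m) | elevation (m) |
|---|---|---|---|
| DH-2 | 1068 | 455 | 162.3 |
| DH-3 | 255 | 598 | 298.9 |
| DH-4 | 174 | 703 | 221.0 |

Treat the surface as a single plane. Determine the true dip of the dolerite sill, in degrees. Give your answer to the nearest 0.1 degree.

46.8°

Let the plane be z = a·x + b·y + c.
DH-3−DH-2: −813a + 143b = 136.6;  DH-4−DH-2: −894a + 248b = 58.7.
Solving gives a = −0.34538, b = −1.00834.
Gradient magnitude |∇z| = √(a² + b²) = √(0.11929 + 1.01675) = 1.06585.
True dip = arctan(1.06585) = 46.8°, dipping toward NNE (azimuth ≈ 019°).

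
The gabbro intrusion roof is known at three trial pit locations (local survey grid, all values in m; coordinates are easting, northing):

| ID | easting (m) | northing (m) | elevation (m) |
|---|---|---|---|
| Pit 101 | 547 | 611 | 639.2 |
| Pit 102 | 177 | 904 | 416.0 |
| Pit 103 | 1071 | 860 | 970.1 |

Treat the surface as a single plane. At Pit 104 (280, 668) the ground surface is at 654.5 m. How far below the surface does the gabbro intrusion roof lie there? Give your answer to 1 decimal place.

Let the plane be z = a·easting + b·northing + c.
Pit 102−Pit 101: −370a + 293b = −223.2;  Pit 103−Pit 101: 524a + 249b = 330.9.
Solving gives a = 0.620896, b = 0.022292.
Then c = 639.2 − a·547 − b·611 = 285.95.
At (280, 668): z_contact = 173.85 + 14.89 + 285.95 = 474.69 m.
Depth below ground = 654.5 − 474.69 = 179.8 m.

179.8 m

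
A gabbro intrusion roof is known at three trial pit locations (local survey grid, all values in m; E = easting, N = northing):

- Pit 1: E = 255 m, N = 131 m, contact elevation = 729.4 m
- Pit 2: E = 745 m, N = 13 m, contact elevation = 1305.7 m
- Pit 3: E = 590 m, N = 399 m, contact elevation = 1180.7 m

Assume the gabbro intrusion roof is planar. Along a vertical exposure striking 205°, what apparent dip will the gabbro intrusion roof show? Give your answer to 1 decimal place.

Two edge vectors: Pit 1→Pit 2 = (490, -118, 576.3), Pit 1→Pit 3 = (335, 268, 451.3).
Normal n = (Pit 1→Pit 2) × (Pit 1→Pit 3) = (-207701.8, -28076.5, 170850).
So ∂z/∂E = −n_x/n_z = 1.21570 and ∂z/∂N = −n_y/n_z = 0.16433.
Unit vector along 205° is (sin 205°, cos 205°) = (-0.4226, -0.9063).
Slope in that direction = a·(-0.4226) + b·(-0.9063) = −0.66271.
Apparent dip = arctan|0.66271| = 33.5° (true dip is 50.8°, so apparent ≤ true as expected).

33.5°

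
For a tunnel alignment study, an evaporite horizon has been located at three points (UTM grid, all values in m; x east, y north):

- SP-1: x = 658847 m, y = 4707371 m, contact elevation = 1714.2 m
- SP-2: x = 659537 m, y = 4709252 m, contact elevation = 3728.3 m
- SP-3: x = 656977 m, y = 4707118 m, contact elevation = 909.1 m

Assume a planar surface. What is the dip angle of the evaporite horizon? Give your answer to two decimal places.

Let the plane be z = a·x + b·y + c.
SP-2−SP-1: 690a + 1881b = 2014.1;  SP-3−SP-1: −1870a − 253b = −805.1.
Solving gives a = 0.30059, b = 0.96050.
Gradient magnitude |∇z| = √(a² + b²) = √(0.09035 + 0.92256) = 1.00643.
True dip = arctan(1.00643) = 45.18°, dipping toward SSW (azimuth ≈ 197°).

45.18°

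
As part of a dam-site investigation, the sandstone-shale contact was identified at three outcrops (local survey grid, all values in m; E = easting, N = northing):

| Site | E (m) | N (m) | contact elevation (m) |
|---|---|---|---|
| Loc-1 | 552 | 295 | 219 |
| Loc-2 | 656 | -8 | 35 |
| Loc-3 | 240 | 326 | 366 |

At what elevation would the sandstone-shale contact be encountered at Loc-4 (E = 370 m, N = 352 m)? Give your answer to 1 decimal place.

Let the plane be z = a·E + b·N + c.
Loc-2−Loc-1: 104a − 303b = −184;  Loc-3−Loc-1: −312a + 31b = 147.
Solving gives a = −0.42532, b = 0.46128.
Then c = 219 − a·552 − b·295 = 317.70.
At (370, 352): z = −157.4 + 162.4 + 317.70 = 322.7 m.

322.7 m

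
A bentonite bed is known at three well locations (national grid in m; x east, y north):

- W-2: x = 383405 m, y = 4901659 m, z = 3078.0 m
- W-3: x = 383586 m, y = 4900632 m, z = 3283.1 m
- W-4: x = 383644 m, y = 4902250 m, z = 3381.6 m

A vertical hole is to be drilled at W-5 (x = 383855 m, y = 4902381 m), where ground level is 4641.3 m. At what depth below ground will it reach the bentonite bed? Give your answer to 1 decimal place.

Let the plane be z = a·x + b·y + c.
W-3−W-2: 181a − 1027b = 205.1;  W-4−W-2: 239a + 591b = 303.6.
Solving gives a = 1.228665755, b = 0.016833984.
Then c = 3078 − a·383405 − b·4901659 = −550513.04.
At (383855, 4902381): z_contact = 471629.49 + 82526.60 − 550513.04 = 3643.05 m.
Depth below ground = 4641.3 − 3643.05 = 998.2 m.

998.2 m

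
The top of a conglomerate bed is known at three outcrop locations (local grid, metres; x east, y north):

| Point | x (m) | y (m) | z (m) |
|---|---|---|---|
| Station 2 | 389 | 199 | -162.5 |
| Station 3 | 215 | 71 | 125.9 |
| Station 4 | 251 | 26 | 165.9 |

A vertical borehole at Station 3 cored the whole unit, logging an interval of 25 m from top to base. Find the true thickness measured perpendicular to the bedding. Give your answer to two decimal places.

Two edge vectors: Station 2→Station 3 = (-174, -128, 288.4), Station 2→Station 4 = (-138, -173, 328.4).
Normal n = (Station 2→Station 3) × (Station 2→Station 4) = (7858, 17342.4, 12438).
So ∂z/∂x = −n_x/n_z = −0.63177 and ∂z/∂y = −n_y/n_z = −1.39431.
|∇z| = √(a²+b²) = 1.53076, so dip δ = arctan(1.53076) = 56.84°.
True thickness = vertical thickness × cos δ = 25 × cos 56.84° = 13.67 m.

13.67 m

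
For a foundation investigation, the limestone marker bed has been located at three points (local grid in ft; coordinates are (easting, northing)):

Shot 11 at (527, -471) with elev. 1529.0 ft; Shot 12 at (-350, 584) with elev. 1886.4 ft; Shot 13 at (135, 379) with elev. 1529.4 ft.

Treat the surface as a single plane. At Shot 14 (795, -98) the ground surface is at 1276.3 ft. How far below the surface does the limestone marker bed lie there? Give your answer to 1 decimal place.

149.3 ft

Let the plane be z = a·E + b·N + c.
Shot 12−Shot 11: −877a + 1055b = 357.4;  Shot 13−Shot 11: −392a + 850b = 0.4.
Solving gives a = −0.91406, b = −0.42107.
Then c = 1529 − a·527 − b·-471 = 1812.39.
At (795, -98): z_contact = −726.68 + 41.27 + 1812.39 = 1126.97 ft.
Depth below ground = 1276.3 − 1126.97 = 149.3 ft.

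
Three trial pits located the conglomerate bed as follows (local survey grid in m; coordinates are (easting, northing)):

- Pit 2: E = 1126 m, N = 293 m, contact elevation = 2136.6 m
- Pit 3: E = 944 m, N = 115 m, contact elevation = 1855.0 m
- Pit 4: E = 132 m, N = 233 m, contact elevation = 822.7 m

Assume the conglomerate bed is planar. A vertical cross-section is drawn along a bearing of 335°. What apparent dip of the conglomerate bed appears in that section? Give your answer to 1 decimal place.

18.2°

Two edge vectors: Pit 2→Pit 3 = (-182, -178, -281.6), Pit 2→Pit 4 = (-994, -60, -1313.9).
Normal n = (Pit 2→Pit 3) × (Pit 2→Pit 4) = (216978.2, 40780.6, -166012).
So ∂z/∂E = −n_x/n_z = 1.30700 and ∂z/∂N = −n_y/n_z = 0.24565.
Unit vector along 335° is (sin 335°, cos 335°) = (-0.4226, 0.9063).
Slope in that direction = a·(-0.4226) + b·(0.9063) = −0.32973.
Apparent dip = arctan|0.32973| = 18.2° (true dip is 53.1°, so apparent ≤ true as expected).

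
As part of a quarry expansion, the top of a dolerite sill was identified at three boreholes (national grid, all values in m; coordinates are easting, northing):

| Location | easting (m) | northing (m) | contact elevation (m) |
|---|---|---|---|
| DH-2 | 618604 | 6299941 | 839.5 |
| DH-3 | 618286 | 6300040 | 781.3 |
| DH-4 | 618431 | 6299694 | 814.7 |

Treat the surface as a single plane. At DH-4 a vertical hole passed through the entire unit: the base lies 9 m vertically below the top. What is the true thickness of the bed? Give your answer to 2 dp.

8.86 m

Two edge vectors: DH-2→DH-3 = (-318, 99, -58.2), DH-2→DH-4 = (-173, -247, -24.8).
Normal n = (DH-2→DH-3) × (DH-2→DH-4) = (-16830.6, 2182.2, 95673).
So ∂z/∂easting = −n_x/n_z = 0.17592 and ∂z/∂northing = −n_y/n_z = −0.02281.
|∇z| = √(a²+b²) = 0.17739, so dip δ = arctan(0.17739) = 10.06°.
True thickness = vertical thickness × cos δ = 9 × cos 10.06° = 8.86 m.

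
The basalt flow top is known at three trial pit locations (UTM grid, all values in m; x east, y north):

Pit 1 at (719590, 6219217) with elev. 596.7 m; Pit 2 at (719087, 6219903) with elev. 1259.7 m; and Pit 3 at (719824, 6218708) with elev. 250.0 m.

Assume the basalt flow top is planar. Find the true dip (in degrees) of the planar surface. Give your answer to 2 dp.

Let the plane be z = a·x + b·y + c.
Pit 2−Pit 1: −503a + 686b = 663;  Pit 3−Pit 1: 234a − 509b = −346.7.
Solving gives a = −1.04322, b = 0.20154.
Gradient magnitude |∇z| = √(a² + b²) = √(1.08831 + 0.04062) = 1.06251.
True dip = arctan(1.06251) = 46.74°, dipping toward E (azimuth ≈ 101°).

46.74°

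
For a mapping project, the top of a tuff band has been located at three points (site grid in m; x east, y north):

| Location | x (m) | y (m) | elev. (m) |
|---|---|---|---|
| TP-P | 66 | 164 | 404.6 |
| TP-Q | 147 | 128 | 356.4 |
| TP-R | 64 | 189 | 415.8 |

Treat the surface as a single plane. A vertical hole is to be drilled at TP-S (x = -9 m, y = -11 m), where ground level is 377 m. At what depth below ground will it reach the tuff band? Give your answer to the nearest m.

14 m

Two edge vectors: TP-P→TP-Q = (81, -36, -48.2), TP-P→TP-R = (-2, 25, 11.2).
Normal n = (TP-P→TP-Q) × (TP-P→TP-R) = (801.8, -810.8, 1953).
So ∂z/∂x = −n_x/n_z = −0.41055 and ∂z/∂y = −n_y/n_z = 0.41516.
Intercept c from TP-P: 404.6 + 27.10 − 68.09 = 363.61.
At (-9, -11): z_contact = 3.7 − 4.6 + 363.61 = 362.7 m.
Depth below ground = 377 − 362.7 = 14 m.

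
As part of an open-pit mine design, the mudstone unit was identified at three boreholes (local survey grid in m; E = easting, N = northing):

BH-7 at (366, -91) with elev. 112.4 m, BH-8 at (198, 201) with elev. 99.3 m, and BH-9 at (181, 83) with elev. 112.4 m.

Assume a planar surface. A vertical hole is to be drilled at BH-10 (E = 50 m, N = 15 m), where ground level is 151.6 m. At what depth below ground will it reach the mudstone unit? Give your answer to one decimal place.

Two edge vectors: BH-7→BH-8 = (-168, 292, -13.1), BH-7→BH-9 = (-185, 174, 0).
Normal n = (BH-7→BH-8) × (BH-7→BH-9) = (2279.4, 2423.5, 24788).
So ∂z/∂E = −n_x/n_z = −0.09196 and ∂z/∂N = −n_y/n_z = −0.09777.
Intercept c from BH-7: 112.4 + 33.66 − 8.90 = 137.16.
At (50, 15): z_contact = −4.60 − 1.47 + 137.16 = 131.09 m.
Depth below ground = 151.6 − 131.09 = 20.5 m.

20.5 m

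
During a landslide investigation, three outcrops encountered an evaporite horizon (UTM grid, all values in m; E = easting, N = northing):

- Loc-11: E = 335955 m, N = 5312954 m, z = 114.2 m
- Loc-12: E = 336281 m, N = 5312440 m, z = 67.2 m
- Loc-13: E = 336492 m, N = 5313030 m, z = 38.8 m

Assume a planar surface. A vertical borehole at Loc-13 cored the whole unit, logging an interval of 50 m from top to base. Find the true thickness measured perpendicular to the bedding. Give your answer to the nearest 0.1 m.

Let the plane be z = a·E + b·N + c.
Loc-12−Loc-11: 326a − 514b = −47;  Loc-13−Loc-11: 537a + 76b = −75.4.
Solving gives a = −0.14072, b = 0.00219.
|∇z| = √(a²+b²) = 0.14074, so dip δ = arctan(0.14074) = 8.01°.
True thickness = vertical thickness × cos δ = 50 × cos 8.01° = 49.5 m.

49.5 m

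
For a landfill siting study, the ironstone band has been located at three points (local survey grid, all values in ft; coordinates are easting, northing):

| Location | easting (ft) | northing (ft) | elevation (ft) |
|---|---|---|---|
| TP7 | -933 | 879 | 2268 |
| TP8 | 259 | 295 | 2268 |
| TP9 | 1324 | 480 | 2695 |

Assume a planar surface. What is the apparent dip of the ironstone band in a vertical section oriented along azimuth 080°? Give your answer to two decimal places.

Two edge vectors: TP7→TP8 = (1192, -584, 0), TP7→TP9 = (2257, -399, 427).
Normal n = (TP7→TP8) × (TP7→TP9) = (-249368, -508984, 842480).
So ∂z/∂easting = −n_x/n_z = 0.29599 and ∂z/∂northing = −n_y/n_z = 0.60415.
Unit vector along 080° is (sin 80°, cos 80°) = (0.9848, 0.1736).
Slope in that direction = a·(0.9848) + b·(0.1736) = 0.39641.
Apparent dip = arctan|0.39641| = 21.62° (true dip is 33.9°, so apparent ≤ true as expected).

21.62°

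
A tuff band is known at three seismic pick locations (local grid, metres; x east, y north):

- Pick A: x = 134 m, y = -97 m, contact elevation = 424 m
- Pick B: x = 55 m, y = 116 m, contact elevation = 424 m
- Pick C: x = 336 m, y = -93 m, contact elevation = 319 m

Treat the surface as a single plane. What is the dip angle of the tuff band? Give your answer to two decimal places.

Two edge vectors: Pick A→Pick B = (-79, 213, 0), Pick A→Pick C = (202, 4, -105).
Normal n = (Pick A→Pick B) × (Pick A→Pick C) = (-22365, -8295, -43342).
So ∂z/∂x = −n_x/n_z = −0.51601 and ∂z/∂y = −n_y/n_z = −0.19138.
Gradient magnitude |∇z| = √(a² + b²) = √(0.26627 + 0.03663) = 0.55036.
True dip = arctan(0.55036) = 28.83°, dipping toward ENE (azimuth ≈ 070°).

28.83°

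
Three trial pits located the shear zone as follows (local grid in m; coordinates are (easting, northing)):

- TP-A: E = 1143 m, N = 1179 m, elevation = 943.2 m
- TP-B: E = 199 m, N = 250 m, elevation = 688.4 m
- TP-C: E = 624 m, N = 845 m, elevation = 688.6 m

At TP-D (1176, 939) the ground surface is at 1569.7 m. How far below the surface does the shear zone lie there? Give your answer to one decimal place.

Let the plane be z = a·E + b·N + c.
TP-B−TP-A: −944a − 929b = −254.8;  TP-C−TP-A: −519a − 334b = −254.6.
Solving gives a = 0.907496, b = −0.647875.
Then c = 943.2 − a·1143 − b·1179 = 669.78.
At (1176, 939): z_contact = 1067.21 − 608.35 + 669.78 = 1128.64 m.
Depth below ground = 1569.7 − 1128.64 = 441.1 m.

441.1 m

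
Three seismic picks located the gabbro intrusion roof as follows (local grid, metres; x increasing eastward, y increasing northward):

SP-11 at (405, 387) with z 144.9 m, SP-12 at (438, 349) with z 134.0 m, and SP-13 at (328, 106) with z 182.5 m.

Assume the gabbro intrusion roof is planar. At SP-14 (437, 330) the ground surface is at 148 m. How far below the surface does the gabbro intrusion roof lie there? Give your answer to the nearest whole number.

Two edge vectors: SP-11→SP-12 = (33, -38, -10.9), SP-11→SP-13 = (-77, -281, 37.6).
Normal n = (SP-11→SP-12) × (SP-11→SP-13) = (-4491.7, -401.5, -12199).
So ∂z/∂x = −n_x/n_z = −0.36820 and ∂z/∂y = −n_y/n_z = −0.03291.
Intercept c from SP-11: 144.9 + 149.12 + 12.74 = 306.76.
At (437, 330): z_contact = −160.9 − 10.9 + 306.76 = 135.0 m.
Depth below ground = 148 − 135.0 = 13 m.

13 m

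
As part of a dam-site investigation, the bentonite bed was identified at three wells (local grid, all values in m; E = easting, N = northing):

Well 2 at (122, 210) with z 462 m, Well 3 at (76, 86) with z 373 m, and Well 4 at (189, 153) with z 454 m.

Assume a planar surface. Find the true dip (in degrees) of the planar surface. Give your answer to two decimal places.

Let the plane be z = a·E + b·N + c.
Well 3−Well 2: −46a − 124b = −89;  Well 4−Well 2: 67a − 57b = −8.
Solving gives a = 0.37338, b = 0.57923.
Gradient magnitude |∇z| = √(a² + b²) = √(0.13941 + 0.33551) = 0.68914.
True dip = arctan(0.68914) = 34.57°, dipping toward SSW (azimuth ≈ 213°).

34.57°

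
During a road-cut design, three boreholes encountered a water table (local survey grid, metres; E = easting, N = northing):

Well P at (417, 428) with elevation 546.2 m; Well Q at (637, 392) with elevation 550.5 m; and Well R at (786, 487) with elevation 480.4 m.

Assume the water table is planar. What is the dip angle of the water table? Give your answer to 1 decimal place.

31.7°

Let the plane be z = a·E + b·N + c.
Well Q−Well P: 220a − 36b = 4.3;  Well R−Well P: 369a + 59b = −65.8.
Solving gives a = −0.08053, b = −0.61159.
Gradient magnitude |∇z| = √(a² + b²) = √(0.00649 + 0.37404) = 0.61687.
True dip = arctan(0.61687) = 31.7°, dipping toward N (azimuth ≈ 008°).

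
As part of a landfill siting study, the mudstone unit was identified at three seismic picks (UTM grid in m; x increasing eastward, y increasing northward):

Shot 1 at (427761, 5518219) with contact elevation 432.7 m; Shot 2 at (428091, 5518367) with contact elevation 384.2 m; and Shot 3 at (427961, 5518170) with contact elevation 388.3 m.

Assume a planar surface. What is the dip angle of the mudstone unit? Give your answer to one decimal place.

12.6°

Two edge vectors: Shot 1→Shot 2 = (330, 148, -48.5), Shot 1→Shot 3 = (200, -49, -44.4).
Normal n = (Shot 1→Shot 2) × (Shot 1→Shot 3) = (-8947.7, 4952, -45770).
So ∂z/∂x = −n_x/n_z = −0.19549 and ∂z/∂y = −n_y/n_z = 0.10819.
Gradient magnitude |∇z| = √(a² + b²) = √(0.03822 + 0.01171) = 0.22343.
True dip = arctan(0.22343) = 12.6°, dipping toward ESE (azimuth ≈ 119°).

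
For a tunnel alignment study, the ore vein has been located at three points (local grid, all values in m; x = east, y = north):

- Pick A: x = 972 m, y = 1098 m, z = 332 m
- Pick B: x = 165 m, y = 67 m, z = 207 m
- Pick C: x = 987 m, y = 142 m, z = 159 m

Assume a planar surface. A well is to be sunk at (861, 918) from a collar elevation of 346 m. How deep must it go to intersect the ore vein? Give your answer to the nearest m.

38 m

Two edge vectors: Pick A→Pick B = (-807, -1031, -125), Pick A→Pick C = (15, -956, -173).
Normal n = (Pick A→Pick B) × (Pick A→Pick C) = (58863, -141486, 786957).
So ∂z/∂x = −n_x/n_z = −0.07480 and ∂z/∂y = −n_y/n_z = 0.17979.
Intercept c from Pick A: 332 + 72.70 − 197.41 = 207.30.
At (861, 918): z_contact = −64.4 + 165.0 + 207.30 = 307.9 m.
Depth below ground = 346 − 307.9 = 38 m.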